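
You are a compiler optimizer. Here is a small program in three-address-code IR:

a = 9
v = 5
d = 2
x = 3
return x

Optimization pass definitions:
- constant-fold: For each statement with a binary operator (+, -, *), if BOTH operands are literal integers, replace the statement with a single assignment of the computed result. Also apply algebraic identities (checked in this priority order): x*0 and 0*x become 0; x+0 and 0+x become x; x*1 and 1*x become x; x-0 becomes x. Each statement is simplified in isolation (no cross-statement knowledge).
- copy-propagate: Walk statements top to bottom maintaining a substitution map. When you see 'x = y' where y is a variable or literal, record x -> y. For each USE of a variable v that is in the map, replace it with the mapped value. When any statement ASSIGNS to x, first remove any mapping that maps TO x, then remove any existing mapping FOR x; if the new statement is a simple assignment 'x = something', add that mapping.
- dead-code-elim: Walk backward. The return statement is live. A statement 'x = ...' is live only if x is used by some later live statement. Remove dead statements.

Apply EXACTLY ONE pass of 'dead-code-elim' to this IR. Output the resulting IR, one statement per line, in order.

Answer: x = 3
return x

Derivation:
Applying dead-code-elim statement-by-statement:
  [5] return x  -> KEEP (return); live=['x']
  [4] x = 3  -> KEEP; live=[]
  [3] d = 2  -> DEAD (d not live)
  [2] v = 5  -> DEAD (v not live)
  [1] a = 9  -> DEAD (a not live)
Result (2 stmts):
  x = 3
  return x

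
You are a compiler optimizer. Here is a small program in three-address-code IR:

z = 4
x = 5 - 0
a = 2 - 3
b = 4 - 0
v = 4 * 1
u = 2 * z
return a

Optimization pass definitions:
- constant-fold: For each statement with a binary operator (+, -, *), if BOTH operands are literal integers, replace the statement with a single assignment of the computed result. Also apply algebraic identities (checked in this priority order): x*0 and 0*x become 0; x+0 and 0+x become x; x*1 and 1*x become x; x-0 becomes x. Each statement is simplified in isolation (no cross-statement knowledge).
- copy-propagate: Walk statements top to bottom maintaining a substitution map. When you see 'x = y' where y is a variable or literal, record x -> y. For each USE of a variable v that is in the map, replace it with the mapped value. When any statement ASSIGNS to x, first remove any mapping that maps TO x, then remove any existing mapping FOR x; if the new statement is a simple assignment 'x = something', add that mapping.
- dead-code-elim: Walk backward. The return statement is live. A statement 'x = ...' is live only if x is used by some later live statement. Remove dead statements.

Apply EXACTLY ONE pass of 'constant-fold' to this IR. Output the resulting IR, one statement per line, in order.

Applying constant-fold statement-by-statement:
  [1] z = 4  (unchanged)
  [2] x = 5 - 0  -> x = 5
  [3] a = 2 - 3  -> a = -1
  [4] b = 4 - 0  -> b = 4
  [5] v = 4 * 1  -> v = 4
  [6] u = 2 * z  (unchanged)
  [7] return a  (unchanged)
Result (7 stmts):
  z = 4
  x = 5
  a = -1
  b = 4
  v = 4
  u = 2 * z
  return a

Answer: z = 4
x = 5
a = -1
b = 4
v = 4
u = 2 * z
return a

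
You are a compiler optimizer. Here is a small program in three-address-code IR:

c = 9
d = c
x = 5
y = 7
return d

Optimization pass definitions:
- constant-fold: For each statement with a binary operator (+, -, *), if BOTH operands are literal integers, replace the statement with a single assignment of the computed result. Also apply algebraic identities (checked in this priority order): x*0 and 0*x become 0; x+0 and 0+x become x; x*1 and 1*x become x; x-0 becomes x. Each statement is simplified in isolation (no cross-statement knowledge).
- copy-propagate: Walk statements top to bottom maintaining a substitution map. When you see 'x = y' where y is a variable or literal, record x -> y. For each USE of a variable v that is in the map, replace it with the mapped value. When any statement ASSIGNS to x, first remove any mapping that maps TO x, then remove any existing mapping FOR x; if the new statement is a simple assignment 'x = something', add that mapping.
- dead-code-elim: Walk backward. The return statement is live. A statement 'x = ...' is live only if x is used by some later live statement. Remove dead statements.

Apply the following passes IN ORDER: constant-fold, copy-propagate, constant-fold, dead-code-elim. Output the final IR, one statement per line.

Initial IR:
  c = 9
  d = c
  x = 5
  y = 7
  return d
After constant-fold (5 stmts):
  c = 9
  d = c
  x = 5
  y = 7
  return d
After copy-propagate (5 stmts):
  c = 9
  d = 9
  x = 5
  y = 7
  return 9
After constant-fold (5 stmts):
  c = 9
  d = 9
  x = 5
  y = 7
  return 9
After dead-code-elim (1 stmts):
  return 9

Answer: return 9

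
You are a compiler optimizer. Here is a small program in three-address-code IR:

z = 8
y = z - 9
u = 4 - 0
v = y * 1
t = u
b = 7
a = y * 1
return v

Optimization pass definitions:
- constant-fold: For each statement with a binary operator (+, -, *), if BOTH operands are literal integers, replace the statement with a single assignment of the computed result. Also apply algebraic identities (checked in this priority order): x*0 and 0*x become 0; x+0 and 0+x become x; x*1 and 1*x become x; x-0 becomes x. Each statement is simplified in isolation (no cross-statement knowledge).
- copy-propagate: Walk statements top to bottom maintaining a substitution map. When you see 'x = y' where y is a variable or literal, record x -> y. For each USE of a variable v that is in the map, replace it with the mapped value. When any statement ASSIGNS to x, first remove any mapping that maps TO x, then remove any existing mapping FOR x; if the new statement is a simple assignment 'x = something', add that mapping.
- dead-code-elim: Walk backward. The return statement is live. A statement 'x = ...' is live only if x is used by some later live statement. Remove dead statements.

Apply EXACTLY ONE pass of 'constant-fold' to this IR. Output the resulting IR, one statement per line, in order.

Answer: z = 8
y = z - 9
u = 4
v = y
t = u
b = 7
a = y
return v

Derivation:
Applying constant-fold statement-by-statement:
  [1] z = 8  (unchanged)
  [2] y = z - 9  (unchanged)
  [3] u = 4 - 0  -> u = 4
  [4] v = y * 1  -> v = y
  [5] t = u  (unchanged)
  [6] b = 7  (unchanged)
  [7] a = y * 1  -> a = y
  [8] return v  (unchanged)
Result (8 stmts):
  z = 8
  y = z - 9
  u = 4
  v = y
  t = u
  b = 7
  a = y
  return v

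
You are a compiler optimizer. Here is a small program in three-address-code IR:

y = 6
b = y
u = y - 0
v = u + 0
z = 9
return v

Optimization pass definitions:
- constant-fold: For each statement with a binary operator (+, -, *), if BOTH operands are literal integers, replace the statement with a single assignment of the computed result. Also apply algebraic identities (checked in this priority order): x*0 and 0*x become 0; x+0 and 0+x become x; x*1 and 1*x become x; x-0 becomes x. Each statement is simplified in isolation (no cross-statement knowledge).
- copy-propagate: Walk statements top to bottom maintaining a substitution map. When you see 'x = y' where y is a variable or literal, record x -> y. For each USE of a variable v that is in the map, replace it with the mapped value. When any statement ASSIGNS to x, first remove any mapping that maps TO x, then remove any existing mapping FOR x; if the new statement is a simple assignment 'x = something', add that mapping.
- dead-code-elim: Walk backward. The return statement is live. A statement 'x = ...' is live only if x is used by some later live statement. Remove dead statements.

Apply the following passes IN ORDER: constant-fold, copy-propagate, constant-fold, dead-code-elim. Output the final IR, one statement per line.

Answer: return 6

Derivation:
Initial IR:
  y = 6
  b = y
  u = y - 0
  v = u + 0
  z = 9
  return v
After constant-fold (6 stmts):
  y = 6
  b = y
  u = y
  v = u
  z = 9
  return v
After copy-propagate (6 stmts):
  y = 6
  b = 6
  u = 6
  v = 6
  z = 9
  return 6
After constant-fold (6 stmts):
  y = 6
  b = 6
  u = 6
  v = 6
  z = 9
  return 6
After dead-code-elim (1 stmts):
  return 6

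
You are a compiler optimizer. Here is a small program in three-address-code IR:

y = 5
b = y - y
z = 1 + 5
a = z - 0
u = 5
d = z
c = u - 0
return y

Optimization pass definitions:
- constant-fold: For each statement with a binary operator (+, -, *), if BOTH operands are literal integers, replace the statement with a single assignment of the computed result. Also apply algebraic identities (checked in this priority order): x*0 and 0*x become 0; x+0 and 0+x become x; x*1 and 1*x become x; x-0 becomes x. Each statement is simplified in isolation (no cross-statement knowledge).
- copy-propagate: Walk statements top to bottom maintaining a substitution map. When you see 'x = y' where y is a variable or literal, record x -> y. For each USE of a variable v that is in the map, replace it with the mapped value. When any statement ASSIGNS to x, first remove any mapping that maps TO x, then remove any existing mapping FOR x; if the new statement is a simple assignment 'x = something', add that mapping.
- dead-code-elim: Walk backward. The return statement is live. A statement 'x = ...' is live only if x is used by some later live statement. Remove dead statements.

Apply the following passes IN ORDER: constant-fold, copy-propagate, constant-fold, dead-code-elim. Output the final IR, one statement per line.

Initial IR:
  y = 5
  b = y - y
  z = 1 + 5
  a = z - 0
  u = 5
  d = z
  c = u - 0
  return y
After constant-fold (8 stmts):
  y = 5
  b = y - y
  z = 6
  a = z
  u = 5
  d = z
  c = u
  return y
After copy-propagate (8 stmts):
  y = 5
  b = 5 - 5
  z = 6
  a = 6
  u = 5
  d = 6
  c = 5
  return 5
After constant-fold (8 stmts):
  y = 5
  b = 0
  z = 6
  a = 6
  u = 5
  d = 6
  c = 5
  return 5
After dead-code-elim (1 stmts):
  return 5

Answer: return 5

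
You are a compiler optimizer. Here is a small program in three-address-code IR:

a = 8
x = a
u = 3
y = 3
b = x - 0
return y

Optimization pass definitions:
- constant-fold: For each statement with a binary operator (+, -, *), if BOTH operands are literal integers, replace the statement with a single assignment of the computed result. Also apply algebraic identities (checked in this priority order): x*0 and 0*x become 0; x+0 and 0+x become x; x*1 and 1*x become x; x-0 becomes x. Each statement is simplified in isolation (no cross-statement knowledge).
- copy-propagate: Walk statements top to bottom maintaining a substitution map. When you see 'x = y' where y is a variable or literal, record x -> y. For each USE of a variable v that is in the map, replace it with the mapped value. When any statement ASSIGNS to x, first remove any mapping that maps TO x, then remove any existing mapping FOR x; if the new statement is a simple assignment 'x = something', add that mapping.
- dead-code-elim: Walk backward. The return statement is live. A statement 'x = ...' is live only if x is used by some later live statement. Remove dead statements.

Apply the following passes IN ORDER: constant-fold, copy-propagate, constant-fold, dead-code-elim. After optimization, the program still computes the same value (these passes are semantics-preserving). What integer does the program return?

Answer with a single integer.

Initial IR:
  a = 8
  x = a
  u = 3
  y = 3
  b = x - 0
  return y
After constant-fold (6 stmts):
  a = 8
  x = a
  u = 3
  y = 3
  b = x
  return y
After copy-propagate (6 stmts):
  a = 8
  x = 8
  u = 3
  y = 3
  b = 8
  return 3
After constant-fold (6 stmts):
  a = 8
  x = 8
  u = 3
  y = 3
  b = 8
  return 3
After dead-code-elim (1 stmts):
  return 3
Evaluate:
  a = 8  =>  a = 8
  x = a  =>  x = 8
  u = 3  =>  u = 3
  y = 3  =>  y = 3
  b = x - 0  =>  b = 8
  return y = 3

Answer: 3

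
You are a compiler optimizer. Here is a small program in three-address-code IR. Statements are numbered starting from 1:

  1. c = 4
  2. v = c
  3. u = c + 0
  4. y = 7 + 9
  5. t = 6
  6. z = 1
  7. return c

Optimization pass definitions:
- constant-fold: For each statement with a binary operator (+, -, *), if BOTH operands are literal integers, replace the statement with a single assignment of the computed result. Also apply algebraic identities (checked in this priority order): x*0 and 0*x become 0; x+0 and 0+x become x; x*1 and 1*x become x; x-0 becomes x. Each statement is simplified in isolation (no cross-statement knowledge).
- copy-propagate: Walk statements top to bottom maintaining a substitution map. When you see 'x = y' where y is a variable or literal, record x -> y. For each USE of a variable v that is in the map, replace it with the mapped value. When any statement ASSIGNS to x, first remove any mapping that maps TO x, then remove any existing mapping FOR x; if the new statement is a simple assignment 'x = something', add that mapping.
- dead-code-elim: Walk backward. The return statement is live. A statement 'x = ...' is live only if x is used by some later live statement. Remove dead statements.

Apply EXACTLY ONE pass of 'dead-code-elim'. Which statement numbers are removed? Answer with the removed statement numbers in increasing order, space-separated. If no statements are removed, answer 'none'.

Answer: 2 3 4 5 6

Derivation:
Backward liveness scan:
Stmt 1 'c = 4': KEEP (c is live); live-in = []
Stmt 2 'v = c': DEAD (v not in live set ['c'])
Stmt 3 'u = c + 0': DEAD (u not in live set ['c'])
Stmt 4 'y = 7 + 9': DEAD (y not in live set ['c'])
Stmt 5 't = 6': DEAD (t not in live set ['c'])
Stmt 6 'z = 1': DEAD (z not in live set ['c'])
Stmt 7 'return c': KEEP (return); live-in = ['c']
Removed statement numbers: [2, 3, 4, 5, 6]
Surviving IR:
  c = 4
  return c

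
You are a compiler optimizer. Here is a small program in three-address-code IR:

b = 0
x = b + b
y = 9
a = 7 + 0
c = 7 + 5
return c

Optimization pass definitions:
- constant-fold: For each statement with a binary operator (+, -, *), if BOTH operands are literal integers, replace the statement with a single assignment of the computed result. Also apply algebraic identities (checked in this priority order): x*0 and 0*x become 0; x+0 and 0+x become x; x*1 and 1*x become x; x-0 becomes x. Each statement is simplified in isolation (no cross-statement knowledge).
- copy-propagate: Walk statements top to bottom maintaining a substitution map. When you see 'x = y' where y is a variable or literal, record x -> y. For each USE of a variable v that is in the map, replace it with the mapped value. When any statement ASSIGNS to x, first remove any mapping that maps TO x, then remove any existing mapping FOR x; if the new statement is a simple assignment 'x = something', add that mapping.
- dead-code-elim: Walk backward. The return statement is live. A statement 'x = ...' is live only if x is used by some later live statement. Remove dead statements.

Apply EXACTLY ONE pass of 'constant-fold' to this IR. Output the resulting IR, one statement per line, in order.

Applying constant-fold statement-by-statement:
  [1] b = 0  (unchanged)
  [2] x = b + b  (unchanged)
  [3] y = 9  (unchanged)
  [4] a = 7 + 0  -> a = 7
  [5] c = 7 + 5  -> c = 12
  [6] return c  (unchanged)
Result (6 stmts):
  b = 0
  x = b + b
  y = 9
  a = 7
  c = 12
  return c

Answer: b = 0
x = b + b
y = 9
a = 7
c = 12
return c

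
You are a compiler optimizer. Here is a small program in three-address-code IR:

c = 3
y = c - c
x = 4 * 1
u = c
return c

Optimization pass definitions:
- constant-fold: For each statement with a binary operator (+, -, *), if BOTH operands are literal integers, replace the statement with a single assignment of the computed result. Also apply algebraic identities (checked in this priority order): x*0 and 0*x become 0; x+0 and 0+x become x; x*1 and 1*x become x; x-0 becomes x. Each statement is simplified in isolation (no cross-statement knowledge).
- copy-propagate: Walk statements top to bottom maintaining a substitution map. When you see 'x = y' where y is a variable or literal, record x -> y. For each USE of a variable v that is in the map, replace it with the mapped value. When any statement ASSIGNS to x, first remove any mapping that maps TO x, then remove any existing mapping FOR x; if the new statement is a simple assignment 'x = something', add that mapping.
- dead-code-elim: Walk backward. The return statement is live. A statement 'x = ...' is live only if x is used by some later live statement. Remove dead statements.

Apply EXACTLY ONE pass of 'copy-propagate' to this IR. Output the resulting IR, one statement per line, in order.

Answer: c = 3
y = 3 - 3
x = 4 * 1
u = 3
return 3

Derivation:
Applying copy-propagate statement-by-statement:
  [1] c = 3  (unchanged)
  [2] y = c - c  -> y = 3 - 3
  [3] x = 4 * 1  (unchanged)
  [4] u = c  -> u = 3
  [5] return c  -> return 3
Result (5 stmts):
  c = 3
  y = 3 - 3
  x = 4 * 1
  u = 3
  return 3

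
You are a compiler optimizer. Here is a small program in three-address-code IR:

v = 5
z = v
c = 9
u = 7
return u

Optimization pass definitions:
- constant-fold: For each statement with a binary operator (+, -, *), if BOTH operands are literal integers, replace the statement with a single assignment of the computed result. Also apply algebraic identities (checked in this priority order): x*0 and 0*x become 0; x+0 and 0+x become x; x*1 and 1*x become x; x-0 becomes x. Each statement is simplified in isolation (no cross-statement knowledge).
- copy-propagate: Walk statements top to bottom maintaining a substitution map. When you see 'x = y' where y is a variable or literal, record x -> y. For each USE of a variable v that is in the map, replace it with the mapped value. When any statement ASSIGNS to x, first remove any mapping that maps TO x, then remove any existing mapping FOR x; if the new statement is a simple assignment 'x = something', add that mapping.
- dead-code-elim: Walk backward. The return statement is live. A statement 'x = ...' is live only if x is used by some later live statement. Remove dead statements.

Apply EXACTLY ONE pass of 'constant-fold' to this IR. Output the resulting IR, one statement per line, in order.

Applying constant-fold statement-by-statement:
  [1] v = 5  (unchanged)
  [2] z = v  (unchanged)
  [3] c = 9  (unchanged)
  [4] u = 7  (unchanged)
  [5] return u  (unchanged)
Result (5 stmts):
  v = 5
  z = v
  c = 9
  u = 7
  return u

Answer: v = 5
z = v
c = 9
u = 7
return u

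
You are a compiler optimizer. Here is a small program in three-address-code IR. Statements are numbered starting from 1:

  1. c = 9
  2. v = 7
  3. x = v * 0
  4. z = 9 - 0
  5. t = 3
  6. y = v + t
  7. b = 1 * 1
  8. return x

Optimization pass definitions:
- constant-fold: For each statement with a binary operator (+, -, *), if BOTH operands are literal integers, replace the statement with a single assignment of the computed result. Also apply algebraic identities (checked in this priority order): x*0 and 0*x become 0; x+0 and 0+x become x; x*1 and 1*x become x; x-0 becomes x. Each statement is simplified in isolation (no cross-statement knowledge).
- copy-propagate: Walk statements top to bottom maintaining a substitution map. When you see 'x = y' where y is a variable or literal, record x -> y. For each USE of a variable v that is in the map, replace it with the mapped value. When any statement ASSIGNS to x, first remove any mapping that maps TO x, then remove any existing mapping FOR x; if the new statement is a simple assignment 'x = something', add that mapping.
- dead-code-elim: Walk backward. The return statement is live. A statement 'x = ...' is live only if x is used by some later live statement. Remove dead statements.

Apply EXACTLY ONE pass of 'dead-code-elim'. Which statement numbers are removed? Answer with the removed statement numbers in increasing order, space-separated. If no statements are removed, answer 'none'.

Answer: 1 4 5 6 7

Derivation:
Backward liveness scan:
Stmt 1 'c = 9': DEAD (c not in live set [])
Stmt 2 'v = 7': KEEP (v is live); live-in = []
Stmt 3 'x = v * 0': KEEP (x is live); live-in = ['v']
Stmt 4 'z = 9 - 0': DEAD (z not in live set ['x'])
Stmt 5 't = 3': DEAD (t not in live set ['x'])
Stmt 6 'y = v + t': DEAD (y not in live set ['x'])
Stmt 7 'b = 1 * 1': DEAD (b not in live set ['x'])
Stmt 8 'return x': KEEP (return); live-in = ['x']
Removed statement numbers: [1, 4, 5, 6, 7]
Surviving IR:
  v = 7
  x = v * 0
  return x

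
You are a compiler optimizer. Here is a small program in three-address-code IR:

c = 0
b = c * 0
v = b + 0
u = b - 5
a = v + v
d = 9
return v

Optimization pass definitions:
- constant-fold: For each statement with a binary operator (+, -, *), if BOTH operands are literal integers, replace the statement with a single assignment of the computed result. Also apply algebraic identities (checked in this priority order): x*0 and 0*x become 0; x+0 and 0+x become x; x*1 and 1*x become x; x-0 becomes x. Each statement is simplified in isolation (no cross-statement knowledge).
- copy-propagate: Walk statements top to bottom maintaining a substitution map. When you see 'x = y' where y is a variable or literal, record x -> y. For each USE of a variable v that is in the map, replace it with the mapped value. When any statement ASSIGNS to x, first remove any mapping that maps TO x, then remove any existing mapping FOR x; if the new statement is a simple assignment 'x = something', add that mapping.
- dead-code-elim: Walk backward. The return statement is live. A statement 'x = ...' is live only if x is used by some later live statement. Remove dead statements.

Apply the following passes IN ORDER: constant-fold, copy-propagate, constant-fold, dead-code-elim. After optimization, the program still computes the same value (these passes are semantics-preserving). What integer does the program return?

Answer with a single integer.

Answer: 0

Derivation:
Initial IR:
  c = 0
  b = c * 0
  v = b + 0
  u = b - 5
  a = v + v
  d = 9
  return v
After constant-fold (7 stmts):
  c = 0
  b = 0
  v = b
  u = b - 5
  a = v + v
  d = 9
  return v
After copy-propagate (7 stmts):
  c = 0
  b = 0
  v = 0
  u = 0 - 5
  a = 0 + 0
  d = 9
  return 0
After constant-fold (7 stmts):
  c = 0
  b = 0
  v = 0
  u = -5
  a = 0
  d = 9
  return 0
After dead-code-elim (1 stmts):
  return 0
Evaluate:
  c = 0  =>  c = 0
  b = c * 0  =>  b = 0
  v = b + 0  =>  v = 0
  u = b - 5  =>  u = -5
  a = v + v  =>  a = 0
  d = 9  =>  d = 9
  return v = 0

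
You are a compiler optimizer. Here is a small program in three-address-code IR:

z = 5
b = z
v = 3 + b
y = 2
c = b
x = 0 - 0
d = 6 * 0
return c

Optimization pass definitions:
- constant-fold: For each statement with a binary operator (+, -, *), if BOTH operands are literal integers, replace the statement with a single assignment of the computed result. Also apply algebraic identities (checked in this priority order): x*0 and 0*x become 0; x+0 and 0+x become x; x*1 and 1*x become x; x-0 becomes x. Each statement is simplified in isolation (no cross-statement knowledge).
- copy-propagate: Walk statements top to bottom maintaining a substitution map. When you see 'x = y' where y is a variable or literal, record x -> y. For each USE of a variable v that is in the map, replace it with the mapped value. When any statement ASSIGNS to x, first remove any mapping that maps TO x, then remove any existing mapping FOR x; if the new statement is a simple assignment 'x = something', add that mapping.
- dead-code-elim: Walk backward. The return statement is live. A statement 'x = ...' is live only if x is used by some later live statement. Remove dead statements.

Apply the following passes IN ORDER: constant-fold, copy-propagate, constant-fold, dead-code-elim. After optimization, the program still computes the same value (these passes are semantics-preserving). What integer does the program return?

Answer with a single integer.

Initial IR:
  z = 5
  b = z
  v = 3 + b
  y = 2
  c = b
  x = 0 - 0
  d = 6 * 0
  return c
After constant-fold (8 stmts):
  z = 5
  b = z
  v = 3 + b
  y = 2
  c = b
  x = 0
  d = 0
  return c
After copy-propagate (8 stmts):
  z = 5
  b = 5
  v = 3 + 5
  y = 2
  c = 5
  x = 0
  d = 0
  return 5
After constant-fold (8 stmts):
  z = 5
  b = 5
  v = 8
  y = 2
  c = 5
  x = 0
  d = 0
  return 5
After dead-code-elim (1 stmts):
  return 5
Evaluate:
  z = 5  =>  z = 5
  b = z  =>  b = 5
  v = 3 + b  =>  v = 8
  y = 2  =>  y = 2
  c = b  =>  c = 5
  x = 0 - 0  =>  x = 0
  d = 6 * 0  =>  d = 0
  return c = 5

Answer: 5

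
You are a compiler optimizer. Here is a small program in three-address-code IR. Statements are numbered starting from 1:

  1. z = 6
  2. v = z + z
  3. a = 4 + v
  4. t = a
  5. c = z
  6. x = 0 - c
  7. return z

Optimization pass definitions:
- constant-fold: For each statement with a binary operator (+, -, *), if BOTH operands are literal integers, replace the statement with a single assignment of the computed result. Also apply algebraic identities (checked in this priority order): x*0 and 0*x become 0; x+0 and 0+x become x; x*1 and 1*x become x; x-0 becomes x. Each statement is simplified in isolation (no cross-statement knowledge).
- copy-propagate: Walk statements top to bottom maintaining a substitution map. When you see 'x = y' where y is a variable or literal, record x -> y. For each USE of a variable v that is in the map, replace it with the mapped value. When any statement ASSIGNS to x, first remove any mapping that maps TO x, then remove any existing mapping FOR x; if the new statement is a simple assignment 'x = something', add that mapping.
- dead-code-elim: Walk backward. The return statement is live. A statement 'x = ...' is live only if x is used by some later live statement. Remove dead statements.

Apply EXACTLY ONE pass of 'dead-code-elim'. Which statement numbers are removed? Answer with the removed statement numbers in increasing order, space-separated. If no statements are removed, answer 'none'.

Answer: 2 3 4 5 6

Derivation:
Backward liveness scan:
Stmt 1 'z = 6': KEEP (z is live); live-in = []
Stmt 2 'v = z + z': DEAD (v not in live set ['z'])
Stmt 3 'a = 4 + v': DEAD (a not in live set ['z'])
Stmt 4 't = a': DEAD (t not in live set ['z'])
Stmt 5 'c = z': DEAD (c not in live set ['z'])
Stmt 6 'x = 0 - c': DEAD (x not in live set ['z'])
Stmt 7 'return z': KEEP (return); live-in = ['z']
Removed statement numbers: [2, 3, 4, 5, 6]
Surviving IR:
  z = 6
  return z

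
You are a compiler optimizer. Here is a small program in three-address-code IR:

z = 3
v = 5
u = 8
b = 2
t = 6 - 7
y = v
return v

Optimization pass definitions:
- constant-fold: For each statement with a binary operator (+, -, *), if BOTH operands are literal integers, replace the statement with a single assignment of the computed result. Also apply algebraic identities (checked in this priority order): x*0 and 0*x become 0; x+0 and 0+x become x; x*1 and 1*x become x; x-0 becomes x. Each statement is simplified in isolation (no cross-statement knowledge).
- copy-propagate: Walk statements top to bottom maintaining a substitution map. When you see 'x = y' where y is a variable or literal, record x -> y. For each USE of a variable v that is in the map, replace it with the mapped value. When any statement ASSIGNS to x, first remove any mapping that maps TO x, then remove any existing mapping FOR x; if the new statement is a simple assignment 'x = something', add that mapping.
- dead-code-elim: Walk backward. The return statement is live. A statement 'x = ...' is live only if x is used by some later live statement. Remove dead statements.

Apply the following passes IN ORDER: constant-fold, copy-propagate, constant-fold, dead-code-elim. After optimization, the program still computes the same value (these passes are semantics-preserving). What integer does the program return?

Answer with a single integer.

Initial IR:
  z = 3
  v = 5
  u = 8
  b = 2
  t = 6 - 7
  y = v
  return v
After constant-fold (7 stmts):
  z = 3
  v = 5
  u = 8
  b = 2
  t = -1
  y = v
  return v
After copy-propagate (7 stmts):
  z = 3
  v = 5
  u = 8
  b = 2
  t = -1
  y = 5
  return 5
After constant-fold (7 stmts):
  z = 3
  v = 5
  u = 8
  b = 2
  t = -1
  y = 5
  return 5
After dead-code-elim (1 stmts):
  return 5
Evaluate:
  z = 3  =>  z = 3
  v = 5  =>  v = 5
  u = 8  =>  u = 8
  b = 2  =>  b = 2
  t = 6 - 7  =>  t = -1
  y = v  =>  y = 5
  return v = 5

Answer: 5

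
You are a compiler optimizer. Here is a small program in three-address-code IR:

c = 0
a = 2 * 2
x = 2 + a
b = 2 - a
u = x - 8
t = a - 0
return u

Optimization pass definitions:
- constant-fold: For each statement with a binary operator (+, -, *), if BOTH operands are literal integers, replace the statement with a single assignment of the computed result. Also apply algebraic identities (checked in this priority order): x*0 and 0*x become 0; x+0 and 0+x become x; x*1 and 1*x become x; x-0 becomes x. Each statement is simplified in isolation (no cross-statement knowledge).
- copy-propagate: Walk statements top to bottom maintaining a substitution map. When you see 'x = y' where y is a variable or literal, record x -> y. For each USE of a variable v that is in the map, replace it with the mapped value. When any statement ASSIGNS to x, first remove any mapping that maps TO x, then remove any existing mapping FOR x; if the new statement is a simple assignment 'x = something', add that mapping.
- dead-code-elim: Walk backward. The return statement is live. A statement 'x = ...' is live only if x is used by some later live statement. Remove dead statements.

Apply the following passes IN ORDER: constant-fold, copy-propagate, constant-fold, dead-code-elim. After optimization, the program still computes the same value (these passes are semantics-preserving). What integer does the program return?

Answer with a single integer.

Initial IR:
  c = 0
  a = 2 * 2
  x = 2 + a
  b = 2 - a
  u = x - 8
  t = a - 0
  return u
After constant-fold (7 stmts):
  c = 0
  a = 4
  x = 2 + a
  b = 2 - a
  u = x - 8
  t = a
  return u
After copy-propagate (7 stmts):
  c = 0
  a = 4
  x = 2 + 4
  b = 2 - 4
  u = x - 8
  t = 4
  return u
After constant-fold (7 stmts):
  c = 0
  a = 4
  x = 6
  b = -2
  u = x - 8
  t = 4
  return u
After dead-code-elim (3 stmts):
  x = 6
  u = x - 8
  return u
Evaluate:
  c = 0  =>  c = 0
  a = 2 * 2  =>  a = 4
  x = 2 + a  =>  x = 6
  b = 2 - a  =>  b = -2
  u = x - 8  =>  u = -2
  t = a - 0  =>  t = 4
  return u = -2

Answer: -2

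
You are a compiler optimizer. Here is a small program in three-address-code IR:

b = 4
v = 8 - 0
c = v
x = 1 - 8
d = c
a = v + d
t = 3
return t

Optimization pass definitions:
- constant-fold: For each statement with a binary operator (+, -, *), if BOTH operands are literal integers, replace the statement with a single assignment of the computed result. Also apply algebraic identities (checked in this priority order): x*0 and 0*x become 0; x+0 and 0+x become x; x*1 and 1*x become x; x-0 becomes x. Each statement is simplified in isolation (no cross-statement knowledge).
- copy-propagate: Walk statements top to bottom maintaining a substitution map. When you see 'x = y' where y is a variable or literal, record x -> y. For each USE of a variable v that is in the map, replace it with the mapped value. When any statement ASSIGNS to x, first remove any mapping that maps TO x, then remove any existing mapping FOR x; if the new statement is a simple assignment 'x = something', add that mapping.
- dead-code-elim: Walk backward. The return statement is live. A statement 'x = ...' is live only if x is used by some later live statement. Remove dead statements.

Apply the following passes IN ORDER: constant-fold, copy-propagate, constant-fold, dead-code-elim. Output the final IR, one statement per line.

Initial IR:
  b = 4
  v = 8 - 0
  c = v
  x = 1 - 8
  d = c
  a = v + d
  t = 3
  return t
After constant-fold (8 stmts):
  b = 4
  v = 8
  c = v
  x = -7
  d = c
  a = v + d
  t = 3
  return t
After copy-propagate (8 stmts):
  b = 4
  v = 8
  c = 8
  x = -7
  d = 8
  a = 8 + 8
  t = 3
  return 3
After constant-fold (8 stmts):
  b = 4
  v = 8
  c = 8
  x = -7
  d = 8
  a = 16
  t = 3
  return 3
After dead-code-elim (1 stmts):
  return 3

Answer: return 3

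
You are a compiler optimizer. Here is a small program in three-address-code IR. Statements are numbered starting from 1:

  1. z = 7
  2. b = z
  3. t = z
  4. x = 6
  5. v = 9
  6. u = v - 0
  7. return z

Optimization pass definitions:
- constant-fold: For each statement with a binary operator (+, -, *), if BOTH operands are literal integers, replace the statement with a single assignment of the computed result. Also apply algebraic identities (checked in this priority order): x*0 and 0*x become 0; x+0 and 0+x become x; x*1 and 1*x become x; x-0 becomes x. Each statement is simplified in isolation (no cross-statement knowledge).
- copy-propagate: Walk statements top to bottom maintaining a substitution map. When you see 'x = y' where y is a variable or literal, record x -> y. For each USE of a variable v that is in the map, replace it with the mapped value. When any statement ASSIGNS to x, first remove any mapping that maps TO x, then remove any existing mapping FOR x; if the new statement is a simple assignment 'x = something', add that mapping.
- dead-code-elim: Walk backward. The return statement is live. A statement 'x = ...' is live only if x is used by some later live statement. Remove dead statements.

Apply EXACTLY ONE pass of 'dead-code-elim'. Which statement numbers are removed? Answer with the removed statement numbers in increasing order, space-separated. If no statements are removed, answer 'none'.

Answer: 2 3 4 5 6

Derivation:
Backward liveness scan:
Stmt 1 'z = 7': KEEP (z is live); live-in = []
Stmt 2 'b = z': DEAD (b not in live set ['z'])
Stmt 3 't = z': DEAD (t not in live set ['z'])
Stmt 4 'x = 6': DEAD (x not in live set ['z'])
Stmt 5 'v = 9': DEAD (v not in live set ['z'])
Stmt 6 'u = v - 0': DEAD (u not in live set ['z'])
Stmt 7 'return z': KEEP (return); live-in = ['z']
Removed statement numbers: [2, 3, 4, 5, 6]
Surviving IR:
  z = 7
  return z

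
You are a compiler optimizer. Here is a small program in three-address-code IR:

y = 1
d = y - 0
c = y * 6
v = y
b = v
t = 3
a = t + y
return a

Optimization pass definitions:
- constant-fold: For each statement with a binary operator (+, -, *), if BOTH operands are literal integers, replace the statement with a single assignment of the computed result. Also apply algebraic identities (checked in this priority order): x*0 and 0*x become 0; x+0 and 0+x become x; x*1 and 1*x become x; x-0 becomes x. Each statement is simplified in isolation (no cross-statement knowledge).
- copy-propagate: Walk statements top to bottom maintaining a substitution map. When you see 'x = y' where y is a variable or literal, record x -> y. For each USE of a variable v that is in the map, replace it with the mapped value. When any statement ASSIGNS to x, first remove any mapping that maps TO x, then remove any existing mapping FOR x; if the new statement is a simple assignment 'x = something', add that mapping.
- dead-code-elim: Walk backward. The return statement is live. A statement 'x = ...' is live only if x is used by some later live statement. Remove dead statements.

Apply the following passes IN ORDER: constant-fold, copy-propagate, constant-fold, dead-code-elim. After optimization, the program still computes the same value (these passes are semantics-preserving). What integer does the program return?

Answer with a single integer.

Answer: 4

Derivation:
Initial IR:
  y = 1
  d = y - 0
  c = y * 6
  v = y
  b = v
  t = 3
  a = t + y
  return a
After constant-fold (8 stmts):
  y = 1
  d = y
  c = y * 6
  v = y
  b = v
  t = 3
  a = t + y
  return a
After copy-propagate (8 stmts):
  y = 1
  d = 1
  c = 1 * 6
  v = 1
  b = 1
  t = 3
  a = 3 + 1
  return a
After constant-fold (8 stmts):
  y = 1
  d = 1
  c = 6
  v = 1
  b = 1
  t = 3
  a = 4
  return a
After dead-code-elim (2 stmts):
  a = 4
  return a
Evaluate:
  y = 1  =>  y = 1
  d = y - 0  =>  d = 1
  c = y * 6  =>  c = 6
  v = y  =>  v = 1
  b = v  =>  b = 1
  t = 3  =>  t = 3
  a = t + y  =>  a = 4
  return a = 4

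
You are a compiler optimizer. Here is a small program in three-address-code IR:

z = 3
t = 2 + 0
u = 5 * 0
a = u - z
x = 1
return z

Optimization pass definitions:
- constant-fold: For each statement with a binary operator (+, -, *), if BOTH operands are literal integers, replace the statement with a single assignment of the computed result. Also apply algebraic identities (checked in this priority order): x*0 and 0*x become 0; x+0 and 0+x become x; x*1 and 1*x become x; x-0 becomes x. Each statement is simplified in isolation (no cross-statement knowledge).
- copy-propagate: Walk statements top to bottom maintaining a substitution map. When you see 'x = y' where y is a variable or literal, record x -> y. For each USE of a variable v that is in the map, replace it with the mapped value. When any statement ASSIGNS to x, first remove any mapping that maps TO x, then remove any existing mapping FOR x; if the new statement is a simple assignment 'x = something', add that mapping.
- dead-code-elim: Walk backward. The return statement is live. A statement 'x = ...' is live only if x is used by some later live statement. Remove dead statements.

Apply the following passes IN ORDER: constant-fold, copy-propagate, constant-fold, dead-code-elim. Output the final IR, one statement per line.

Initial IR:
  z = 3
  t = 2 + 0
  u = 5 * 0
  a = u - z
  x = 1
  return z
After constant-fold (6 stmts):
  z = 3
  t = 2
  u = 0
  a = u - z
  x = 1
  return z
After copy-propagate (6 stmts):
  z = 3
  t = 2
  u = 0
  a = 0 - 3
  x = 1
  return 3
After constant-fold (6 stmts):
  z = 3
  t = 2
  u = 0
  a = -3
  x = 1
  return 3
After dead-code-elim (1 stmts):
  return 3

Answer: return 3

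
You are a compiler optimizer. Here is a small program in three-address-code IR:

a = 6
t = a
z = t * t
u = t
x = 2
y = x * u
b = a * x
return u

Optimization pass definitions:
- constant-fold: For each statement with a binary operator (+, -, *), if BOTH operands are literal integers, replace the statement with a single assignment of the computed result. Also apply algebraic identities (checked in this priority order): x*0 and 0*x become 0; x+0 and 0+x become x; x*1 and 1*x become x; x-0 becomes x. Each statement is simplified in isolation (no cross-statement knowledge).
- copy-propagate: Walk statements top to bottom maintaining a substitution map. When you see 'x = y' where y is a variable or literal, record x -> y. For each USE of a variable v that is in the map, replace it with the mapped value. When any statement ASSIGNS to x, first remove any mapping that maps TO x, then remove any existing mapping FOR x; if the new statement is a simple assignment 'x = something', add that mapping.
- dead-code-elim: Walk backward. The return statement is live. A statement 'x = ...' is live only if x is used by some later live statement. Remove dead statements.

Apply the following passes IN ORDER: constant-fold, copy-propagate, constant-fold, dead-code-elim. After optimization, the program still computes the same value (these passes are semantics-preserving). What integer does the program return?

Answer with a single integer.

Initial IR:
  a = 6
  t = a
  z = t * t
  u = t
  x = 2
  y = x * u
  b = a * x
  return u
After constant-fold (8 stmts):
  a = 6
  t = a
  z = t * t
  u = t
  x = 2
  y = x * u
  b = a * x
  return u
After copy-propagate (8 stmts):
  a = 6
  t = 6
  z = 6 * 6
  u = 6
  x = 2
  y = 2 * 6
  b = 6 * 2
  return 6
After constant-fold (8 stmts):
  a = 6
  t = 6
  z = 36
  u = 6
  x = 2
  y = 12
  b = 12
  return 6
After dead-code-elim (1 stmts):
  return 6
Evaluate:
  a = 6  =>  a = 6
  t = a  =>  t = 6
  z = t * t  =>  z = 36
  u = t  =>  u = 6
  x = 2  =>  x = 2
  y = x * u  =>  y = 12
  b = a * x  =>  b = 12
  return u = 6

Answer: 6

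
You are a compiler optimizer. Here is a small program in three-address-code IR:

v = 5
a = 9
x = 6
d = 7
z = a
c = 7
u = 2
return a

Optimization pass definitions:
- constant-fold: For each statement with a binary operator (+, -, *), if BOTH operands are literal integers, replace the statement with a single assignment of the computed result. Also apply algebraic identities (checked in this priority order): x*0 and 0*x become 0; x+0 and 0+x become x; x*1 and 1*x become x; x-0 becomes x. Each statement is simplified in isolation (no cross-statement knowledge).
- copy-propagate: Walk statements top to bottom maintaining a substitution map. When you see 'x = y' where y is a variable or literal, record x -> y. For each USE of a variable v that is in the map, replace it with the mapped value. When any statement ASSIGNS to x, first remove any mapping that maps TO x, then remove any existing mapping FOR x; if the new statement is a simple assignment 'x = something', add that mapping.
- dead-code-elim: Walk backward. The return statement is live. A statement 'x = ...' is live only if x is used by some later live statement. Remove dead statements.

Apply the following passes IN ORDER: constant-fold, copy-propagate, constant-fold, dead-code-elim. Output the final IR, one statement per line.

Initial IR:
  v = 5
  a = 9
  x = 6
  d = 7
  z = a
  c = 7
  u = 2
  return a
After constant-fold (8 stmts):
  v = 5
  a = 9
  x = 6
  d = 7
  z = a
  c = 7
  u = 2
  return a
After copy-propagate (8 stmts):
  v = 5
  a = 9
  x = 6
  d = 7
  z = 9
  c = 7
  u = 2
  return 9
After constant-fold (8 stmts):
  v = 5
  a = 9
  x = 6
  d = 7
  z = 9
  c = 7
  u = 2
  return 9
After dead-code-elim (1 stmts):
  return 9

Answer: return 9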